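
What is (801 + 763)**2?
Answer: 2446096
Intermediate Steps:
(801 + 763)**2 = 1564**2 = 2446096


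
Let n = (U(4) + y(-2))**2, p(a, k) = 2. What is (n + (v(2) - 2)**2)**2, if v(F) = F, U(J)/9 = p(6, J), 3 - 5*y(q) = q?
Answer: 130321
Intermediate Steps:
y(q) = 3/5 - q/5
U(J) = 18 (U(J) = 9*2 = 18)
n = 361 (n = (18 + (3/5 - 1/5*(-2)))**2 = (18 + (3/5 + 2/5))**2 = (18 + 1)**2 = 19**2 = 361)
(n + (v(2) - 2)**2)**2 = (361 + (2 - 2)**2)**2 = (361 + 0**2)**2 = (361 + 0)**2 = 361**2 = 130321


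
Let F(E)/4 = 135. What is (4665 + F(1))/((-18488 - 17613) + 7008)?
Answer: -5205/29093 ≈ -0.17891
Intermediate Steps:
F(E) = 540 (F(E) = 4*135 = 540)
(4665 + F(1))/((-18488 - 17613) + 7008) = (4665 + 540)/((-18488 - 17613) + 7008) = 5205/(-36101 + 7008) = 5205/(-29093) = 5205*(-1/29093) = -5205/29093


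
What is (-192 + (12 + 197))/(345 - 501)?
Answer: -17/156 ≈ -0.10897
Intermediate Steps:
(-192 + (12 + 197))/(345 - 501) = (-192 + 209)/(-156) = 17*(-1/156) = -17/156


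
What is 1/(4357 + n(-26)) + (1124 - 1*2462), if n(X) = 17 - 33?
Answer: -5808257/4341 ≈ -1338.0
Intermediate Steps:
n(X) = -16
1/(4357 + n(-26)) + (1124 - 1*2462) = 1/(4357 - 16) + (1124 - 1*2462) = 1/4341 + (1124 - 2462) = 1/4341 - 1338 = -5808257/4341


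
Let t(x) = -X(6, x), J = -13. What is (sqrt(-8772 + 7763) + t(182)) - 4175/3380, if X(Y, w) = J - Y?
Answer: 12009/676 + I*sqrt(1009) ≈ 17.765 + 31.765*I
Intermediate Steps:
X(Y, w) = -13 - Y
t(x) = 19 (t(x) = -(-13 - 1*6) = -(-13 - 6) = -1*(-19) = 19)
(sqrt(-8772 + 7763) + t(182)) - 4175/3380 = (sqrt(-8772 + 7763) + 19) - 4175/3380 = (sqrt(-1009) + 19) - 4175*1/3380 = (I*sqrt(1009) + 19) - 835/676 = (19 + I*sqrt(1009)) - 835/676 = 12009/676 + I*sqrt(1009)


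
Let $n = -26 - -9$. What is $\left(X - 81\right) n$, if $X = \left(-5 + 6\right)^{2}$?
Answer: $1360$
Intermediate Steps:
$n = -17$ ($n = -26 + 9 = -17$)
$X = 1$ ($X = 1^{2} = 1$)
$\left(X - 81\right) n = \left(1 - 81\right) \left(-17\right) = \left(-80\right) \left(-17\right) = 1360$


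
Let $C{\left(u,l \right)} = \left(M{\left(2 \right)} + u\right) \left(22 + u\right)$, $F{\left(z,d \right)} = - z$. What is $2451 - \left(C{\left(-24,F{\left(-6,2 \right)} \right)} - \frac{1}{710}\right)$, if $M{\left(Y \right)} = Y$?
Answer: $\frac{1708971}{710} \approx 2407.0$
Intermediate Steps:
$C{\left(u,l \right)} = \left(2 + u\right) \left(22 + u\right)$
$2451 - \left(C{\left(-24,F{\left(-6,2 \right)} \right)} - \frac{1}{710}\right) = 2451 - \left(\left(44 + \left(-24\right)^{2} + 24 \left(-24\right)\right) - \frac{1}{710}\right) = 2451 - \left(\left(44 + 576 - 576\right) - \frac{1}{710}\right) = 2451 - \left(44 - \frac{1}{710}\right) = 2451 - \frac{31239}{710} = \frac{1708971}{710}$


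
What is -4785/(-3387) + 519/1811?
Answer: 3474496/2044619 ≈ 1.6993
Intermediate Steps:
-4785/(-3387) + 519/1811 = -4785*(-1/3387) + 519*(1/1811) = 1595/1129 + 519/1811 = 3474496/2044619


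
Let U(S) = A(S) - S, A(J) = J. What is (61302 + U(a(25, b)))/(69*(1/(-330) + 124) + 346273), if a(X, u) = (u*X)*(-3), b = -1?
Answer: 132220/765317 ≈ 0.17277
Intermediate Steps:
a(X, u) = -3*X*u (a(X, u) = (X*u)*(-3) = -3*X*u)
U(S) = 0 (U(S) = S - S = 0)
(61302 + U(a(25, b)))/(69*(1/(-330) + 124) + 346273) = (61302 + 0)/(69*(1/(-330) + 124) + 346273) = 61302/(69*(-1/330 + 124) + 346273) = 61302/(69*(40919/330) + 346273) = 61302/(941137/110 + 346273) = 61302/(39031167/110) = 61302*(110/39031167) = 132220/765317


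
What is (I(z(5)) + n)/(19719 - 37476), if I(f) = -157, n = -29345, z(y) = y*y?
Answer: 3278/1973 ≈ 1.6614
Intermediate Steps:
z(y) = y²
(I(z(5)) + n)/(19719 - 37476) = (-157 - 29345)/(19719 - 37476) = -29502/(-17757) = -29502*(-1/17757) = 3278/1973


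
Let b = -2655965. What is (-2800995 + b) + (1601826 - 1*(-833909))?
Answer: -3021225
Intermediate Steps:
(-2800995 + b) + (1601826 - 1*(-833909)) = (-2800995 - 2655965) + (1601826 - 1*(-833909)) = -5456960 + (1601826 + 833909) = -5456960 + 2435735 = -3021225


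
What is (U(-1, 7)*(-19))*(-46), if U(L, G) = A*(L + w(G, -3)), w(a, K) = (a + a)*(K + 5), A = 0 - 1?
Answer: -23598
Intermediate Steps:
A = -1
w(a, K) = 2*a*(5 + K) (w(a, K) = (2*a)*(5 + K) = 2*a*(5 + K))
U(L, G) = -L - 4*G (U(L, G) = -(L + 2*G*(5 - 3)) = -(L + 2*G*2) = -(L + 4*G) = -L - 4*G)
(U(-1, 7)*(-19))*(-46) = ((-1*(-1) - 4*7)*(-19))*(-46) = ((1 - 28)*(-19))*(-46) = -27*(-19)*(-46) = 513*(-46) = -23598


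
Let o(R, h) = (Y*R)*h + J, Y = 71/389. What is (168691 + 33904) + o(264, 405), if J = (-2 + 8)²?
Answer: 86414779/389 ≈ 2.2215e+5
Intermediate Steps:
J = 36 (J = 6² = 36)
Y = 71/389 (Y = 71*(1/389) = 71/389 ≈ 0.18252)
o(R, h) = 36 + 71*R*h/389 (o(R, h) = (71*R/389)*h + 36 = 71*R*h/389 + 36 = 36 + 71*R*h/389)
(168691 + 33904) + o(264, 405) = (168691 + 33904) + (36 + (71/389)*264*405) = 202595 + (36 + 7591320/389) = 202595 + 7605324/389 = 86414779/389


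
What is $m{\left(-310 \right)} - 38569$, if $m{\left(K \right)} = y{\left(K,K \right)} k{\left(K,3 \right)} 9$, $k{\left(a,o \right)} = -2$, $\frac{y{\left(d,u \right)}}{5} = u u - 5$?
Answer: $-8687119$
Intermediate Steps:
$y{\left(d,u \right)} = -25 + 5 u^{2}$ ($y{\left(d,u \right)} = 5 \left(u u - 5\right) = 5 \left(u^{2} - 5\right) = 5 \left(-5 + u^{2}\right) = -25 + 5 u^{2}$)
$m{\left(K \right)} = 450 - 90 K^{2}$ ($m{\left(K \right)} = \left(-25 + 5 K^{2}\right) \left(-2\right) 9 = \left(50 - 10 K^{2}\right) 9 = 450 - 90 K^{2}$)
$m{\left(-310 \right)} - 38569 = \left(450 - 90 \left(-310\right)^{2}\right) - 38569 = \left(450 - 8649000\right) - 38569 = -8648550 - 38569 = -8687119$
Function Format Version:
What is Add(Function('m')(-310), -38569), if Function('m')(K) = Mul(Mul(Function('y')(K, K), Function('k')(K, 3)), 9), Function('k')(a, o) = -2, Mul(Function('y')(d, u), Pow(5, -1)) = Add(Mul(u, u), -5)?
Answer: -8687119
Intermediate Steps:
Function('y')(d, u) = Add(-25, Mul(5, Pow(u, 2))) (Function('y')(d, u) = Mul(5, Add(Mul(u, u), -5)) = Mul(5, Add(Pow(u, 2), -5)) = Mul(5, Add(-5, Pow(u, 2))) = Add(-25, Mul(5, Pow(u, 2))))
Function('m')(K) = Add(450, Mul(-90, Pow(K, 2))) (Function('m')(K) = Mul(Mul(Add(-25, Mul(5, Pow(K, 2))), -2), 9) = Mul(Add(50, Mul(-10, Pow(K, 2))), 9) = Add(450, Mul(-90, Pow(K, 2))))
Add(Function('m')(-310), -38569) = Add(Add(450, Mul(-90, Pow(-310, 2))), -38569) = Add(Add(450, Mul(-90, 96100)), -38569) = Add(Add(450, -8649000), -38569) = Add(-8648550, -38569) = -8687119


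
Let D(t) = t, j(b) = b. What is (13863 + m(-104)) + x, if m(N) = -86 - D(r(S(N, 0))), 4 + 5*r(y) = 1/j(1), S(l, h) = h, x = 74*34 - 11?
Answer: 81413/5 ≈ 16283.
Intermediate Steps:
x = 2505 (x = 2516 - 11 = 2505)
r(y) = -⅗ (r(y) = -⅘ + (⅕)/1 = -⅘ + (⅕)*1 = -⅘ + ⅕ = -⅗)
m(N) = -427/5 (m(N) = -86 - 1*(-⅗) = -86 + ⅗ = -427/5)
(13863 + m(-104)) + x = (13863 - 427/5) + 2505 = 68888/5 + 2505 = 81413/5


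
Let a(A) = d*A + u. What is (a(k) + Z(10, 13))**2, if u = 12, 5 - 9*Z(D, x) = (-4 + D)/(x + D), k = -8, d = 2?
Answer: 516961/42849 ≈ 12.065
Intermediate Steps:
Z(D, x) = 5/9 - (-4 + D)/(9*(D + x)) (Z(D, x) = 5/9 - (-4 + D)/(9*(x + D)) = 5/9 - (-4 + D)/(9*(D + x)))
a(A) = 12 + 2*A (a(A) = 2*A + 12 = 12 + 2*A)
(a(k) + Z(10, 13))**2 = ((12 + 2*(-8)) + (4 + 4*10 + 5*13)/(9*(10 + 13)))**2 = ((12 - 16) + (1/9)*(4 + 40 + 65)/23)**2 = (-4 + (1/9)*(1/23)*109)**2 = (-4 + 109/207)**2 = (-719/207)**2 = 516961/42849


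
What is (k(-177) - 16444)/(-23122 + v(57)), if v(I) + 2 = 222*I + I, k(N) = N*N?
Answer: -1145/801 ≈ -1.4295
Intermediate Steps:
k(N) = N²
v(I) = -2 + 223*I (v(I) = -2 + (222*I + I) = -2 + 223*I)
(k(-177) - 16444)/(-23122 + v(57)) = ((-177)² - 16444)/(-23122 + (-2 + 223*57)) = (31329 - 16444)/(-23122 + (-2 + 12711)) = 14885/(-23122 + 12709) = 14885/(-10413) = 14885*(-1/10413) = -1145/801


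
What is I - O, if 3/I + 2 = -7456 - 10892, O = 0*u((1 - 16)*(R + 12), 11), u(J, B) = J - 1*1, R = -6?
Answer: -3/18350 ≈ -0.00016349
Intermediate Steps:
u(J, B) = -1 + J (u(J, B) = J - 1 = -1 + J)
O = 0 (O = 0*(-1 + (1 - 16)*(-6 + 12)) = 0*(-1 - 15*6) = 0*(-1 - 90) = 0*(-91) = 0)
I = -3/18350 (I = 3/(-2 + (-7456 - 10892)) = 3/(-2 - 18348) = 3/(-18350) = 3*(-1/18350) = -3/18350 ≈ -0.00016349)
I - O = -3/18350 - 1*0 = -3/18350 + 0 = -3/18350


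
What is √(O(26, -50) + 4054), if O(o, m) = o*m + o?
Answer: 2*√695 ≈ 52.726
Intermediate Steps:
O(o, m) = o + m*o (O(o, m) = m*o + o = o + m*o)
√(O(26, -50) + 4054) = √(26*(1 - 50) + 4054) = √(26*(-49) + 4054) = √(-1274 + 4054) = √2780 = 2*√695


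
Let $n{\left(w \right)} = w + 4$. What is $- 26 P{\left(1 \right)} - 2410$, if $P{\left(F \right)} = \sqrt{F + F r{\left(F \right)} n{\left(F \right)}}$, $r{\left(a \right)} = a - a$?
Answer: $-2436$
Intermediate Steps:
$r{\left(a \right)} = 0$
$n{\left(w \right)} = 4 + w$
$P{\left(F \right)} = \sqrt{F}$ ($P{\left(F \right)} = \sqrt{F + F 0 \left(4 + F\right)} = \sqrt{F + 0 \left(4 + F\right)} = \sqrt{F + 0} = \sqrt{F}$)
$- 26 P{\left(1 \right)} - 2410 = - 26 \sqrt{1} - 2410 = \left(-26\right) 1 - 2410 = -26 - 2410 = -2436$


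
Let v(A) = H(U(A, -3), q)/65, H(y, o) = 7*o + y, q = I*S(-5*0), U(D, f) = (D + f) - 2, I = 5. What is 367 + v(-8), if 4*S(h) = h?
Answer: 1834/5 ≈ 366.80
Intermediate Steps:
U(D, f) = -2 + D + f
S(h) = h/4
q = 0 (q = 5*((-5*0)/4) = 5*((1/4)*0) = 5*0 = 0)
H(y, o) = y + 7*o
v(A) = -1/13 + A/65 (v(A) = ((-2 + A - 3) + 7*0)/65 = ((-5 + A) + 0)*(1/65) = (-5 + A)*(1/65) = -1/13 + A/65)
367 + v(-8) = 367 + (-1/13 + (1/65)*(-8)) = 367 + (-1/13 - 8/65) = 367 - 1/5 = 1834/5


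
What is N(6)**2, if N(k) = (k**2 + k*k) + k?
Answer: 6084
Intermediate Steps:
N(k) = k + 2*k**2 (N(k) = (k**2 + k**2) + k = 2*k**2 + k = k + 2*k**2)
N(6)**2 = (6*(1 + 2*6))**2 = (6*(1 + 12))**2 = (6*13)**2 = 78**2 = 6084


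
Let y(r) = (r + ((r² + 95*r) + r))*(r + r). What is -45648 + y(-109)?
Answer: -330792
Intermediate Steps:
y(r) = 2*r*(r² + 97*r) (y(r) = (r + (r² + 96*r))*(2*r) = (r² + 97*r)*(2*r) = 2*r*(r² + 97*r))
-45648 + y(-109) = -45648 + 2*(-109)²*(97 - 109) = -45648 + 2*11881*(-12) = -45648 - 285144 = -330792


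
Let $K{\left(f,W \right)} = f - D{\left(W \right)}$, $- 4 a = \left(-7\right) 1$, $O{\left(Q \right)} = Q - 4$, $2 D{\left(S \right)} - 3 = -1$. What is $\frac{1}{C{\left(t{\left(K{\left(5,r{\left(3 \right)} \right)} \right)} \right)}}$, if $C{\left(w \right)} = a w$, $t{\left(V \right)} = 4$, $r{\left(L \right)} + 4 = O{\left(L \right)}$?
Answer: $\frac{1}{7} \approx 0.14286$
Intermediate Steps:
$D{\left(S \right)} = 1$ ($D{\left(S \right)} = \frac{3}{2} + \frac{1}{2} \left(-1\right) = \frac{3}{2} - \frac{1}{2} = 1$)
$O{\left(Q \right)} = -4 + Q$
$r{\left(L \right)} = -8 + L$ ($r{\left(L \right)} = -4 + \left(-4 + L\right) = -8 + L$)
$a = \frac{7}{4}$ ($a = - \frac{\left(-7\right) 1}{4} = \left(- \frac{1}{4}\right) \left(-7\right) = \frac{7}{4} \approx 1.75$)
$K{\left(f,W \right)} = -1 + f$ ($K{\left(f,W \right)} = f - 1 = -1 + f$)
$C{\left(w \right)} = \frac{7 w}{4}$
$\frac{1}{C{\left(t{\left(K{\left(5,r{\left(3 \right)} \right)} \right)} \right)}} = \frac{1}{\frac{7}{4} \cdot 4} = \frac{1}{7}$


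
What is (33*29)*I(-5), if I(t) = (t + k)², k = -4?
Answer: 77517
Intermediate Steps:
I(t) = (-4 + t)² (I(t) = (t - 4)² = (-4 + t)²)
(33*29)*I(-5) = (33*29)*(-4 - 5)² = 957*(-9)² = 957*81 = 77517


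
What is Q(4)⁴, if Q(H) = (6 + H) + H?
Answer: 38416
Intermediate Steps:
Q(H) = 6 + 2*H
Q(4)⁴ = (6 + 2*4)⁴ = (6 + 8)⁴ = 14⁴ = 38416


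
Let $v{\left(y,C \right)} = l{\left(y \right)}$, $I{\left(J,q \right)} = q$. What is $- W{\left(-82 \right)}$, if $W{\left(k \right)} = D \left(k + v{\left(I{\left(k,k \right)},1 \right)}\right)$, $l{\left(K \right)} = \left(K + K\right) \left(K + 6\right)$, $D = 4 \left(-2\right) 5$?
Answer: $495280$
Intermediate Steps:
$D = -40$ ($D = \left(-8\right) 5 = -40$)
$l{\left(K \right)} = 2 K \left(6 + K\right)$
$v{\left(y,C \right)} = 2 y \left(6 + y\right)$
$W{\left(k \right)} = - 40 k - 80 k \left(6 + k\right)$ ($W{\left(k \right)} = - 40 \left(k + 2 k \left(6 + k\right)\right) = - 40 k - 80 k \left(6 + k\right)$)
$- W{\left(-82 \right)} = - 40 \left(-82\right) \left(-13 - -164\right) = - 40 \left(-82\right) \left(-13 + 164\right) = - 40 \left(-82\right) 151 = \left(-1\right) \left(-495280\right) = 495280$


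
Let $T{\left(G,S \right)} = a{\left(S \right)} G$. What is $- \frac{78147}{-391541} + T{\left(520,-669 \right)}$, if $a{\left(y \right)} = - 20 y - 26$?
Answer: $\frac{2718892105427}{391541} \approx 6.9441 \cdot 10^{6}$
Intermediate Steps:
$a{\left(y \right)} = -26 - 20 y$
$T{\left(G,S \right)} = G \left(-26 - 20 S\right)$ ($T{\left(G,S \right)} = \left(-26 - 20 S\right) G = G \left(-26 - 20 S\right)$)
$- \frac{78147}{-391541} + T{\left(520,-669 \right)} = - \frac{78147}{-391541} - 1040 \left(13 + 10 \left(-669\right)\right) = \left(-78147\right) \left(- \frac{1}{391541}\right) - 1040 \left(13 - 6690\right) = \frac{78147}{391541} - 1040 \left(-6677\right) = \frac{78147}{391541} + 6944080 = \frac{2718892105427}{391541}$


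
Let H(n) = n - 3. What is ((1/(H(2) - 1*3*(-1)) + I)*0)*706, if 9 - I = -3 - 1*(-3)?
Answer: 0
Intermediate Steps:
I = 9 (I = 9 - (-3 - 1*(-3)) = 9 - (-3 + 3) = 9 - 1*0 = 9 + 0 = 9)
H(n) = -3 + n
((1/(H(2) - 1*3*(-1)) + I)*0)*706 = ((1/((-3 + 2) - 1*3*(-1)) + 9)*0)*706 = ((1/(-1 - 3*(-1)) + 9)*0)*706 = ((1/(-1 + 3) + 9)*0)*706 = ((1/2 + 9)*0)*706 = ((½ + 9)*0)*706 = ((19/2)*0)*706 = 0*706 = 0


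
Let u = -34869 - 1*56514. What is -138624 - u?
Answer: -47241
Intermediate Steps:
u = -91383 (u = -34869 - 56514 = -91383)
-138624 - u = -138624 - 1*(-91383) = -138624 + 91383 = -47241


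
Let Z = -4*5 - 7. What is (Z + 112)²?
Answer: 7225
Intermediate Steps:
Z = -27 (Z = -20 - 7 = -27)
(Z + 112)² = (-27 + 112)² = 85² = 7225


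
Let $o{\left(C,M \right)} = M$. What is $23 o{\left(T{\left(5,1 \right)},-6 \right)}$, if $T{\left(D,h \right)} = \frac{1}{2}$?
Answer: $-138$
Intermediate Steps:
$T{\left(D,h \right)} = \frac{1}{2}$
$23 o{\left(T{\left(5,1 \right)},-6 \right)} = 23 \left(-6\right) = -138$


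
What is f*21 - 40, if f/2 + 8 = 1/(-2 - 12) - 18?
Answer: -1135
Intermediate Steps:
f = -365/7 (f = -16 + 2*(1/(-2 - 12) - 18) = -16 + 2*(1/(-14) - 18) = -16 + 2*(-1/14 - 18) = -16 + 2*(-253/14) = -16 - 253/7 = -365/7 ≈ -52.143)
f*21 - 40 = -365/7*21 - 40 = -1095 - 40 = -1135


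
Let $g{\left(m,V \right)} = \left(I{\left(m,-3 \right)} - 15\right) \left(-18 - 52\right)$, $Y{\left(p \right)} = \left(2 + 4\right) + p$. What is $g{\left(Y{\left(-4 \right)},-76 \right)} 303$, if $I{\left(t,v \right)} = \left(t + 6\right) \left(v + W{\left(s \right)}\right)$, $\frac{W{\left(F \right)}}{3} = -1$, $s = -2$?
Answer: $1336230$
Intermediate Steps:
$W{\left(F \right)} = -3$ ($W{\left(F \right)} = 3 \left(-1\right) = -3$)
$Y{\left(p \right)} = 6 + p$
$I{\left(t,v \right)} = \left(-3 + v\right) \left(6 + t\right)$ ($I{\left(t,v \right)} = \left(t + 6\right) \left(v - 3\right) = \left(6 + t\right) \left(-3 + v\right) = \left(-3 + v\right) \left(6 + t\right)$)
$g{\left(m,V \right)} = 3570 + 420 m$ ($g{\left(m,V \right)} = \left(\left(-18 - 3 m + 6 \left(-3\right) + m \left(-3\right)\right) - 15\right) \left(-18 - 52\right) = \left(\left(-18 - 3 m - 18 - 3 m\right) - 15\right) \left(-70\right) = \left(\left(-36 - 6 m\right) - 15\right) \left(-70\right) = \left(-51 - 6 m\right) \left(-70\right) = 3570 + 420 m$)
$g{\left(Y{\left(-4 \right)},-76 \right)} 303 = \left(3570 + 420 \left(6 - 4\right)\right) 303 = \left(3570 + 420 \cdot 2\right) 303 = \left(3570 + 840\right) 303 = 4410 \cdot 303 = 1336230$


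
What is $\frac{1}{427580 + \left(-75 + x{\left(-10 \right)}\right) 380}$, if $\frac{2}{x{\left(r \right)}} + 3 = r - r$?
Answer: $\frac{3}{1196480} \approx 2.5074 \cdot 10^{-6}$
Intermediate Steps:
$x{\left(r \right)} = - \frac{2}{3}$ ($x{\left(r \right)} = \frac{2}{-3 + \left(r - r\right)} = \frac{2}{-3 + 0} = \frac{2}{-3} = 2 \left(- \frac{1}{3}\right) = - \frac{2}{3}$)
$\frac{1}{427580 + \left(-75 + x{\left(-10 \right)}\right) 380} = \frac{1}{427580 + \left(-75 - \frac{2}{3}\right) 380} = \frac{1}{427580 - \frac{86260}{3}} = \frac{1}{\frac{1196480}{3}} = \frac{3}{1196480}$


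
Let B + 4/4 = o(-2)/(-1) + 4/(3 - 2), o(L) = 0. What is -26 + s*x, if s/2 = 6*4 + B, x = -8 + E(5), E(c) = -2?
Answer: -566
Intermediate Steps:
B = 3 (B = -1 + (0/(-1) + 4/(3 - 2)) = -1 + (0*(-1) + 4/1) = -1 + (0 + 4*1) = -1 + (0 + 4) = -1 + 4 = 3)
x = -10 (x = -8 - 2 = -10)
s = 54 (s = 2*(6*4 + 3) = 2*(24 + 3) = 2*27 = 54)
-26 + s*x = -26 + 54*(-10) = -26 - 540 = -566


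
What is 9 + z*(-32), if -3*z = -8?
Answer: -229/3 ≈ -76.333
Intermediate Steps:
z = 8/3 (z = -⅓*(-8) = 8/3 ≈ 2.6667)
9 + z*(-32) = 9 + (8/3)*(-32) = 9 - 256/3 = -229/3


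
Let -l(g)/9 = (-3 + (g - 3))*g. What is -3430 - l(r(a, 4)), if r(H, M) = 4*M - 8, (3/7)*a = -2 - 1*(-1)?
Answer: -3286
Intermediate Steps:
a = -7/3 (a = 7*(-2 - 1*(-1))/3 = 7*(-2 + 1)/3 = (7/3)*(-1) = -7/3 ≈ -2.3333)
r(H, M) = -8 + 4*M
l(g) = -9*g*(-6 + g) (l(g) = -9*(-3 + (g - 3))*g = -9*(-3 + (-3 + g))*g = -9*(-6 + g)*g = -9*g*(-6 + g))
-3430 - l(r(a, 4)) = -3430 - 9*(-8 + 4*4)*(6 - (-8 + 4*4)) = -3430 - 9*(-8 + 16)*(6 - (-8 + 16)) = -3430 - 9*8*(6 - 1*8) = -3430 - 9*8*(6 - 8) = -3430 - 9*8*(-2) = -3430 - 1*(-144) = -3430 + 144 = -3286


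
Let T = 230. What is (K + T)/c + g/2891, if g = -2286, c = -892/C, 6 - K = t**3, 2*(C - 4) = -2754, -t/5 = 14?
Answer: 340604843709/644693 ≈ 5.2832e+5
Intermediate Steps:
t = -70 (t = -5*14 = -70)
C = -1373 (C = 4 + (1/2)*(-2754) = 4 - 1377 = -1373)
K = 343006 (K = 6 - 1*(-70)**3 = 6 - 1*(-343000) = 6 + 343000 = 343006)
c = 892/1373 (c = -892/(-1373) = -892*(-1/1373) = 892/1373 ≈ 0.64967)
(K + T)/c + g/2891 = (343006 + 230)/(892/1373) - 2286/2891 = 343236*(1373/892) - 2286*1/2891 = 117815757/223 - 2286/2891 = 340604843709/644693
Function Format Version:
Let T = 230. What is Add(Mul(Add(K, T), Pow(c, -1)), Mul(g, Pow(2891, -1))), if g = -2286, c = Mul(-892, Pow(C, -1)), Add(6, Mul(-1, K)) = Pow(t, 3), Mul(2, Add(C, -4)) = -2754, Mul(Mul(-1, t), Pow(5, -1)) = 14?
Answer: Rational(340604843709, 644693) ≈ 5.2832e+5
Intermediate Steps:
t = -70 (t = Mul(-5, 14) = -70)
C = -1373 (C = Add(4, Mul(Rational(1, 2), -2754)) = Add(4, -1377) = -1373)
K = 343006 (K = Add(6, Mul(-1, Pow(-70, 3))) = Add(6, Mul(-1, -343000)) = Add(6, 343000) = 343006)
c = Rational(892, 1373) (c = Mul(-892, Pow(-1373, -1)) = Mul(-892, Rational(-1, 1373)) = Rational(892, 1373) ≈ 0.64967)
Add(Mul(Add(K, T), Pow(c, -1)), Mul(g, Pow(2891, -1))) = Add(Mul(Add(343006, 230), Pow(Rational(892, 1373), -1)), Mul(-2286, Pow(2891, -1))) = Add(Mul(343236, Rational(1373, 892)), Mul(-2286, Rational(1, 2891))) = Add(Rational(117815757, 223), Rational(-2286, 2891)) = Rational(340604843709, 644693)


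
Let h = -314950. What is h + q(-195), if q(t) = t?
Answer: -315145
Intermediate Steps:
h + q(-195) = -314950 - 195 = -315145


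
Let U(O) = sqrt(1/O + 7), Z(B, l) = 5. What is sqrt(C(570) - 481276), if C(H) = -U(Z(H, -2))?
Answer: sqrt(-12031900 - 30*sqrt(5))/5 ≈ 693.74*I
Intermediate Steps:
U(O) = sqrt(7 + 1/O)
C(H) = -6*sqrt(5)/5 (C(H) = -sqrt(7 + 1/5) = -sqrt(36/5) = -6*sqrt(5)/5)
sqrt(C(570) - 481276) = sqrt(-6*sqrt(5)/5 - 481276) = sqrt(-481276 - 6*sqrt(5)/5)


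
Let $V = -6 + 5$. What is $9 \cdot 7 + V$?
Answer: $62$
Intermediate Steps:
$V = -1$
$9 \cdot 7 + V = 9 \cdot 7 - 1 = 63 - 1 = 62$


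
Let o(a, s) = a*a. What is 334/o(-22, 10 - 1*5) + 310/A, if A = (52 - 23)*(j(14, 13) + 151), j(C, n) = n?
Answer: 108659/143869 ≈ 0.75526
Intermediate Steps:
o(a, s) = a²
A = 4756 (A = (52 - 23)*(13 + 151) = 29*164 = 4756)
334/o(-22, 10 - 1*5) + 310/A = 334/((-22)²) + 310/4756 = 334/484 + 310*(1/4756) = 334*(1/484) + 155/2378 = 167/242 + 155/2378 = 108659/143869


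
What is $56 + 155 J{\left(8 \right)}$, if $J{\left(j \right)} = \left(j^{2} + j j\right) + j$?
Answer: $21136$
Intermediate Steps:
$J{\left(j \right)} = j + 2 j^{2}$ ($J{\left(j \right)} = \left(j^{2} + j^{2}\right) + j = 2 j^{2} + j = j + 2 j^{2}$)
$56 + 155 J{\left(8 \right)} = 56 + 155 \cdot 8 \left(1 + 2 \cdot 8\right) = 56 + 155 \cdot 8 \left(1 + 16\right) = 56 + 155 \cdot 8 \cdot 17 = 56 + 155 \cdot 136 = 56 + 21080 = 21136$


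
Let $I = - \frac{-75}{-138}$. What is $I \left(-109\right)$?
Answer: $\frac{2725}{46} \approx 59.239$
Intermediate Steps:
$I = - \frac{25}{46}$ ($I = - \frac{\left(-75\right) \left(-1\right)}{138} = \left(-1\right) \frac{25}{46} = - \frac{25}{46} \approx -0.54348$)
$I \left(-109\right) = \left(- \frac{25}{46}\right) \left(-109\right) = \frac{2725}{46}$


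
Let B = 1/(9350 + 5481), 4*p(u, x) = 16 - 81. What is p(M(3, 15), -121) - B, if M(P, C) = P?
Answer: -964019/59324 ≈ -16.250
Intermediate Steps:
p(u, x) = -65/4 (p(u, x) = (16 - 81)/4 = (1/4)*(-65) = -65/4)
B = 1/14831 ≈ 6.7426e-5
p(M(3, 15), -121) - B = -65/4 - 1*1/14831 = -65/4 - 1/14831 = -964019/59324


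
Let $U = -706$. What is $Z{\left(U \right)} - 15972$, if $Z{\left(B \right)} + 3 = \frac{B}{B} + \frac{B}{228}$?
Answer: $- \frac{1821389}{114} \approx -15977.0$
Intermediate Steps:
$Z{\left(B \right)} = -2 + \frac{B}{228}$ ($Z{\left(B \right)} = -3 + \left(\frac{B}{B} + \frac{B}{228}\right) = -3 + \left(1 + B \frac{1}{228}\right) = -3 + \left(1 + \frac{B}{228}\right) = -2 + \frac{B}{228}$)
$Z{\left(U \right)} - 15972 = \left(-2 + \frac{1}{228} \left(-706\right)\right) - 15972 = \left(-2 - \frac{353}{114}\right) - 15972 = - \frac{581}{114} - 15972 = - \frac{1821389}{114}$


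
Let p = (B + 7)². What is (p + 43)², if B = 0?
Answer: 8464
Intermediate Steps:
p = 49 (p = (0 + 7)² = 7² = 49)
(p + 43)² = (49 + 43)² = 92² = 8464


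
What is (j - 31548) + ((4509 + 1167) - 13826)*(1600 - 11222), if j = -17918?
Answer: 78369834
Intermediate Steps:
(j - 31548) + ((4509 + 1167) - 13826)*(1600 - 11222) = (-17918 - 31548) + ((4509 + 1167) - 13826)*(1600 - 11222) = -49466 + (5676 - 13826)*(-9622) = -49466 - 8150*(-9622) = -49466 + 78419300 = 78369834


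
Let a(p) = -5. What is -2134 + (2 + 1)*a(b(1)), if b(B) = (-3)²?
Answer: -2149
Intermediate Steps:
b(B) = 9
-2134 + (2 + 1)*a(b(1)) = -2134 + (2 + 1)*(-5) = -2134 + 3*(-5) = -2134 - 15 = -2149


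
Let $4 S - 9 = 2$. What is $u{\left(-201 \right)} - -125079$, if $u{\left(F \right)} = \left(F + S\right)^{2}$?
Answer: $\frac{2630113}{16} \approx 1.6438 \cdot 10^{5}$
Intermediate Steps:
$S = \frac{11}{4}$ ($S = \frac{9}{4} + \frac{1}{4} \cdot 2 = \frac{9}{4} + \frac{1}{2} = \frac{11}{4} \approx 2.75$)
$u{\left(F \right)} = \left(\frac{11}{4} + F\right)^{2}$ ($u{\left(F \right)} = \left(F + \frac{11}{4}\right)^{2} = \left(\frac{11}{4} + F\right)^{2}$)
$u{\left(-201 \right)} - -125079 = \frac{\left(11 + 4 \left(-201\right)\right)^{2}}{16} - -125079 = \frac{\left(11 - 804\right)^{2}}{16} + 125079 = \frac{\left(-793\right)^{2}}{16} + 125079 = \frac{1}{16} \cdot 628849 + 125079 = \frac{628849}{16} + 125079 = \frac{2630113}{16}$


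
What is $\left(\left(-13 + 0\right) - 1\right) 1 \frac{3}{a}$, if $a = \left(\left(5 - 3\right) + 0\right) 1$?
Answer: $-21$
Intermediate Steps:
$a = 2$ ($a = \left(\left(5 - 3\right) + 0\right) 1 = \left(2 + 0\right) 1 = 2 \cdot 1 = 2$)
$\left(\left(-13 + 0\right) - 1\right) 1 \frac{3}{a} = \left(\left(-13 + 0\right) - 1\right) 1 \cdot \frac{3}{2} = \left(-13 - 1\right) 1 \cdot 3 \cdot \frac{1}{2} = \left(-14\right) 1 \cdot \frac{3}{2} = \left(-14\right) \frac{3}{2} = -21$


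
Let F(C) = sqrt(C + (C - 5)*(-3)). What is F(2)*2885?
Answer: 2885*sqrt(11) ≈ 9568.5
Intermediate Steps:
F(C) = sqrt(15 - 2*C) (F(C) = sqrt(C + (-5 + C)*(-3)) = sqrt(C + (15 - 3*C)) = sqrt(15 - 2*C))
F(2)*2885 = sqrt(15 - 2*2)*2885 = sqrt(15 - 4)*2885 = sqrt(11)*2885 = 2885*sqrt(11)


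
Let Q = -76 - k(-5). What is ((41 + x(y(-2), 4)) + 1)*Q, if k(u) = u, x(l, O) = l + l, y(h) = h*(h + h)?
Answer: -4118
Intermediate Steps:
y(h) = 2*h**2 (y(h) = h*(2*h) = 2*h**2)
x(l, O) = 2*l
Q = -71 (Q = -76 - 1*(-5) = -76 + 5 = -71)
((41 + x(y(-2), 4)) + 1)*Q = ((41 + 2*(2*(-2)**2)) + 1)*(-71) = ((41 + 2*(2*4)) + 1)*(-71) = ((41 + 2*8) + 1)*(-71) = ((41 + 16) + 1)*(-71) = (57 + 1)*(-71) = 58*(-71) = -4118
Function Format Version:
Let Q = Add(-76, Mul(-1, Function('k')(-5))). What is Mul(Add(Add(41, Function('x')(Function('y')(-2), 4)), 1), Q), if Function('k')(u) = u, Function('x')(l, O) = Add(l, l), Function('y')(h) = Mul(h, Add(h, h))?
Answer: -4118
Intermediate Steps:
Function('y')(h) = Mul(2, Pow(h, 2)) (Function('y')(h) = Mul(h, Mul(2, h)) = Mul(2, Pow(h, 2)))
Function('x')(l, O) = Mul(2, l)
Q = -71 (Q = Add(-76, Mul(-1, -5)) = Add(-76, 5) = -71)
Mul(Add(Add(41, Function('x')(Function('y')(-2), 4)), 1), Q) = Mul(Add(Add(41, Mul(2, Mul(2, Pow(-2, 2)))), 1), -71) = Mul(Add(Add(41, Mul(2, Mul(2, 4))), 1), -71) = Mul(Add(Add(41, Mul(2, 8)), 1), -71) = Mul(Add(Add(41, 16), 1), -71) = Mul(Add(57, 1), -71) = Mul(58, -71) = -4118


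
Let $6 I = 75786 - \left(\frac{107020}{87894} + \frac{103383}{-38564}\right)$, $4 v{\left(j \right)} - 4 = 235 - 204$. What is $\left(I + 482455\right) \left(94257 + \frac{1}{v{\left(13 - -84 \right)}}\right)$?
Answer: $\frac{16608316087343479930211}{355902142680} \approx 4.6665 \cdot 10^{10}$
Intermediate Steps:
$v{\left(j \right)} = \frac{35}{4}$ ($v{\left(j \right)} = 1 + \frac{235 - 204}{4} = 1 + \frac{1}{4} \cdot 31 = 1 + \frac{31}{4} = \frac{35}{4}$)
$I = \frac{128442478789949}{10168632648}$ ($I = \frac{75786 - \left(\frac{107020}{87894} + \frac{103383}{-38564}\right)}{6} = \frac{75786 - \left(107020 \cdot \frac{1}{87894} + 103383 \left(- \frac{1}{38564}\right)\right)}{6} = \frac{75786 - \left(\frac{53510}{43947} - \frac{103383}{38564}\right)}{6} = \frac{75786 - - \frac{2479813061}{1694772108}}{6} = \frac{75786 + \frac{2479813061}{1694772108}}{6} = \frac{1}{6} \cdot \frac{128442478789949}{1694772108} = \frac{128442478789949}{10168632648} \approx 12631.0$)
$\left(I + 482455\right) \left(94257 + \frac{1}{v{\left(13 - -84 \right)}}\right) = \left(\frac{128442478789949}{10168632648} + 482455\right) \left(94257 + \frac{1}{\frac{35}{4}}\right) = \frac{5034350142980789 \left(94257 + \frac{4}{35}\right)}{10168632648} = \frac{5034350142980789}{10168632648} \cdot \frac{3298999}{35} = \frac{16608316087343479930211}{355902142680}$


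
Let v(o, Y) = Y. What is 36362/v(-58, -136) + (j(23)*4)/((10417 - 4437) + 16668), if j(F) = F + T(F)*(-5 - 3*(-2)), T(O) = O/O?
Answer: -51469595/192508 ≈ -267.36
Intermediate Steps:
T(O) = 1
j(F) = 1 + F (j(F) = F + 1*(-5 - 3*(-2)) = F + 1*(-5 + 6) = F + 1*1 = F + 1 = 1 + F)
36362/v(-58, -136) + (j(23)*4)/((10417 - 4437) + 16668) = 36362/(-136) + ((1 + 23)*4)/((10417 - 4437) + 16668) = 36362*(-1/136) + (24*4)/(5980 + 16668) = -18181/68 + 96/22648 = -18181/68 + 96*(1/22648) = -18181/68 + 12/2831 = -51469595/192508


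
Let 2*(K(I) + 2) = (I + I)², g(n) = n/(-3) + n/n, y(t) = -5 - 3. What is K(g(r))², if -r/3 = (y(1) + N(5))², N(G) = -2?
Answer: 416160000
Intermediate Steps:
y(t) = -8
r = -300 (r = -3*(-8 - 2)² = -3*(-10)² = -3*100 = -300)
g(n) = 1 - n/3 (g(n) = n*(-⅓) + 1 = -n/3 + 1 = 1 - n/3)
K(I) = -2 + 2*I² (K(I) = -2 + (I + I)²/2 = -2 + (2*I)²/2 = -2 + (4*I²)/2 = -2 + 2*I²)
K(g(r))² = (-2 + 2*(1 - ⅓*(-300))²)² = (-2 + 2*(1 + 100)²)² = (-2 + 2*101²)² = (-2 + 2*10201)² = (-2 + 20402)² = 20400² = 416160000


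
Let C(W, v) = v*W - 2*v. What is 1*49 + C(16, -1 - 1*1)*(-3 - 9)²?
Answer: -3983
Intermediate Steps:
C(W, v) = -2*v + W*v (C(W, v) = W*v - 2*v = -2*v + W*v)
1*49 + C(16, -1 - 1*1)*(-3 - 9)² = 1*49 + ((-1 - 1*1)*(-2 + 16))*(-3 - 9)² = 49 + ((-1 - 1)*14)*(-12)² = 49 - 2*14*144 = 49 - 28*144 = 49 - 4032 = -3983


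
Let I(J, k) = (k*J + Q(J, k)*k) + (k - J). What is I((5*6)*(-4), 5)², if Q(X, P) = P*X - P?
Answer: 12250000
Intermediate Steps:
Q(X, P) = -P + P*X
I(J, k) = k - J + J*k + k²*(-1 + J) (I(J, k) = (k*J + (k*(-1 + J))*k) + (k - J) = (J*k + k²*(-1 + J)) + (k - J) = k - J + J*k + k²*(-1 + J))
I((5*6)*(-4), 5)² = (5 - 5*6*(-4) + ((5*6)*(-4))*5 + 5²*(-1 + (5*6)*(-4)))² = (5 - 30*(-4) + (30*(-4))*5 + 25*(-1 + 30*(-4)))² = (5 - 1*(-120) - 120*5 + 25*(-1 - 120))² = (5 + 120 - 600 + 25*(-121))² = (5 + 120 - 600 - 3025)² = (-3500)² = 12250000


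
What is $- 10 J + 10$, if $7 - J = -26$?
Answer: $-320$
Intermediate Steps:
$J = 33$ ($J = 7 - -26 = 7 + 26 = 33$)
$- 10 J + 10 = \left(-10\right) 33 + 10 = -330 + 10 = -320$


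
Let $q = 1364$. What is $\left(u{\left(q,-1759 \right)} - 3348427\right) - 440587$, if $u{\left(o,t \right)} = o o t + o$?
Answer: $-3276400114$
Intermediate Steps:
$u{\left(o,t \right)} = o + t o^{2}$ ($u{\left(o,t \right)} = o^{2} t + o = t o^{2} + o = o + t o^{2}$)
$\left(u{\left(q,-1759 \right)} - 3348427\right) - 440587 = \left(1364 \left(1 + 1364 \left(-1759\right)\right) - 3348427\right) - 440587 = \left(1364 \left(1 - 2399276\right) - 3348427\right) - 440587 = \left(1364 \left(-2399275\right) - 3348427\right) - 440587 = \left(-3272611100 - 3348427\right) - 440587 = -3275959527 - 440587 = -3276400114$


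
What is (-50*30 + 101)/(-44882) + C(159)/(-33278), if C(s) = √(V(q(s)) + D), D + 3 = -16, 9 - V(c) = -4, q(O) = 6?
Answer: 1399/44882 - I*√6/33278 ≈ 0.031171 - 7.3607e-5*I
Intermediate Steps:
V(c) = 13 (V(c) = 9 - 1*(-4) = 9 + 4 = 13)
D = -19 (D = -3 - 16 = -19)
C(s) = I*√6 (C(s) = √(13 - 19) = √(-6) = I*√6)
(-50*30 + 101)/(-44882) + C(159)/(-33278) = (-50*30 + 101)/(-44882) + (I*√6)/(-33278) = (-1500 + 101)*(-1/44882) + (I*√6)*(-1/33278) = -1399*(-1/44882) - I*√6/33278 = 1399/44882 - I*√6/33278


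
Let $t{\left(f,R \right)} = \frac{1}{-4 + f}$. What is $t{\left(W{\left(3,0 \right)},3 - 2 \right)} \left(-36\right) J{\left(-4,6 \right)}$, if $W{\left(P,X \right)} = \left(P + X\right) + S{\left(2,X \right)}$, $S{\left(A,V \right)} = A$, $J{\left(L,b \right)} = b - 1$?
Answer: $-180$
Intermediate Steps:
$J{\left(L,b \right)} = -1 + b$
$W{\left(P,X \right)} = 2 + P + X$ ($W{\left(P,X \right)} = \left(P + X\right) + 2 = 2 + P + X$)
$t{\left(W{\left(3,0 \right)},3 - 2 \right)} \left(-36\right) J{\left(-4,6 \right)} = \frac{1}{-4 + \left(2 + 3 + 0\right)} \left(-36\right) \left(-1 + 6\right) = \frac{1}{-4 + 5} \left(-36\right) 5 = 1^{-1} \left(-36\right) 5 = 1 \left(-36\right) 5 = \left(-36\right) 5 = -180$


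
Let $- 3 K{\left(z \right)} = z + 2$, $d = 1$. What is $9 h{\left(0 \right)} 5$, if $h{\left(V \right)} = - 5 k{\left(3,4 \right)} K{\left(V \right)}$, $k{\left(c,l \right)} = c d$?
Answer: $450$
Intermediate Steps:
$K{\left(z \right)} = - \frac{2}{3} - \frac{z}{3}$ ($K{\left(z \right)} = - \frac{z + 2}{3} = - \frac{2 + z}{3} = - \frac{2}{3} - \frac{z}{3}$)
$k{\left(c,l \right)} = c$ ($k{\left(c,l \right)} = c 1 = c$)
$h{\left(V \right)} = 10 + 5 V$ ($h{\left(V \right)} = \left(-5\right) 3 \left(- \frac{2}{3} - \frac{V}{3}\right) = - 15 \left(- \frac{2}{3} - \frac{V}{3}\right) = 10 + 5 V$)
$9 h{\left(0 \right)} 5 = 9 \left(10 + 5 \cdot 0\right) 5 = 9 \left(10 + 0\right) 5 = 9 \cdot 10 \cdot 5 = 90 \cdot 5 = 450$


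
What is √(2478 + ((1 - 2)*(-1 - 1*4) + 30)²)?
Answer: 23*√7 ≈ 60.852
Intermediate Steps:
√(2478 + ((1 - 2)*(-1 - 1*4) + 30)²) = √(2478 + (-(-1 - 4) + 30)²) = √(2478 + (-1*(-5) + 30)²) = √(2478 + (5 + 30)²) = √(2478 + 35²) = √(2478 + 1225) = √3703 = 23*√7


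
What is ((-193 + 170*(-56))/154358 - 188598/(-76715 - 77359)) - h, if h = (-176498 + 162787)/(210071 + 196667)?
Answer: 481591200220477/403052860373629 ≈ 1.1949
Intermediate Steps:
h = -13711/406738 ≈ -0.033710
((-193 + 170*(-56))/154358 - 188598/(-76715 - 77359)) - h = ((-193 + 170*(-56))/154358 - 188598/(-76715 - 77359)) - 1*(-13711/406738) = ((-193 - 9520)*(1/154358) - 188598/(-154074)) + 13711/406738 = (-9713*1/154358 - 188598*(-1/154074)) + 13711/406738 = (-9713/154358 + 31433/25679) + 13711/406738 = 4602514887/3963759082 + 13711/406738 = 481591200220477/403052860373629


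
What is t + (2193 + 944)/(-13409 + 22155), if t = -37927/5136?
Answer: -157798955/22459728 ≈ -7.0259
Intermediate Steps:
t = -37927/5136 (t = -37927*1/5136 = -37927/5136 ≈ -7.3845)
t + (2193 + 944)/(-13409 + 22155) = -37927/5136 + (2193 + 944)/(-13409 + 22155) = -37927/5136 + 3137/8746 = -157798955/22459728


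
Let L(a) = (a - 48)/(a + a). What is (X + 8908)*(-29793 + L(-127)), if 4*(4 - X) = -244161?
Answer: -2117383815823/1016 ≈ -2.0840e+9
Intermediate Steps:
L(a) = (-48 + a)/(2*a) (L(a) = (-48 + a)/((2*a)) = (-48 + a)*(1/(2*a)) = (-48 + a)/(2*a))
X = 244177/4 (X = 4 - 1/4*(-244161) = 4 + 244161/4 = 244177/4 ≈ 61044.)
(X + 8908)*(-29793 + L(-127)) = (244177/4 + 8908)*(-29793 + (1/2)*(-48 - 127)/(-127)) = 279809*(-29793 + (1/2)*(-1/127)*(-175))/4 = 279809*(-29793 + 175/254)/4 = (279809/4)*(-7567247/254) = -2117383815823/1016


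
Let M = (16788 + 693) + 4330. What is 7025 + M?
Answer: 28836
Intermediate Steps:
M = 21811 (M = 17481 + 4330 = 21811)
7025 + M = 7025 + 21811 = 28836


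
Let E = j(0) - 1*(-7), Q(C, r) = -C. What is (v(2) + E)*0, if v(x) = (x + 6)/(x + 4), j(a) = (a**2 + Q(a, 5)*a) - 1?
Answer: 0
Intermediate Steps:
j(a) = -1 (j(a) = (a**2 + (-a)*a) - 1 = (a**2 - a**2) - 1 = 0 - 1 = -1)
E = 6 (E = -1 - 1*(-7) = -1 + 7 = 6)
v(x) = (6 + x)/(4 + x)
(v(2) + E)*0 = ((6 + 2)/(4 + 2) + 6)*0 = (8/6 + 6)*0 = ((1/6)*8 + 6)*0 = (4/3 + 6)*0 = (22/3)*0 = 0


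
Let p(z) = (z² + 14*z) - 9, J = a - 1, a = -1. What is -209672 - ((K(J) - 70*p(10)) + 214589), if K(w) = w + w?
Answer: -408087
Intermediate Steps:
J = -2 (J = -1 - 1 = -2)
K(w) = 2*w
p(z) = -9 + z² + 14*z
-209672 - ((K(J) - 70*p(10)) + 214589) = -209672 - ((2*(-2) - 70*(-9 + 10² + 14*10)) + 214589) = -209672 - ((-4 - 70*(-9 + 100 + 140)) + 214589) = -209672 - ((-4 - 70*231) + 214589) = -209672 - ((-4 - 16170) + 214589) = -209672 - (-16174 + 214589) = -209672 - 1*198415 = -209672 - 198415 = -408087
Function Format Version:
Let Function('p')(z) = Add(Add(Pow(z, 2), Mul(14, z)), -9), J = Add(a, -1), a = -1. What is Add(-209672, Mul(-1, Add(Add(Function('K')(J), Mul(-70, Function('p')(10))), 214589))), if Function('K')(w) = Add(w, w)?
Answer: -408087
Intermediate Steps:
J = -2 (J = Add(-1, -1) = -2)
Function('K')(w) = Mul(2, w)
Function('p')(z) = Add(-9, Pow(z, 2), Mul(14, z))
Add(-209672, Mul(-1, Add(Add(Function('K')(J), Mul(-70, Function('p')(10))), 214589))) = Add(-209672, Mul(-1, Add(Add(Mul(2, -2), Mul(-70, Add(-9, Pow(10, 2), Mul(14, 10)))), 214589))) = Add(-209672, Mul(-1, Add(Add(-4, Mul(-70, Add(-9, 100, 140))), 214589))) = Add(-209672, Mul(-1, Add(Add(-4, Mul(-70, 231)), 214589))) = Add(-209672, Mul(-1, Add(Add(-4, -16170), 214589))) = Add(-209672, Mul(-1, Add(-16174, 214589))) = Add(-209672, Mul(-1, 198415)) = Add(-209672, -198415) = -408087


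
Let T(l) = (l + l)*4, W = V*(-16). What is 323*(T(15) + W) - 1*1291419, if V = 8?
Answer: -1294003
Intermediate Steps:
W = -128 (W = 8*(-16) = -128)
T(l) = 8*l (T(l) = (2*l)*4 = 8*l)
323*(T(15) + W) - 1*1291419 = 323*(8*15 - 128) - 1*1291419 = 323*(120 - 128) - 1291419 = 323*(-8) - 1291419 = -2584 - 1291419 = -1294003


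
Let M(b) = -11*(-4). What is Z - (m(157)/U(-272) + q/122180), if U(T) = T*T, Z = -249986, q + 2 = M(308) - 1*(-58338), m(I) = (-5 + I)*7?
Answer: -14123244862961/56496032 ≈ -2.4999e+5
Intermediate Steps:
M(b) = 44
m(I) = -35 + 7*I
q = 58380 (q = -2 + (44 - 1*(-58338)) = -2 + (44 + 58338) = -2 + 58382 = 58380)
U(T) = T²
Z - (m(157)/U(-272) + q/122180) = -249986 - ((-35 + 7*157)/((-272)²) + 58380/122180) = -249986 - ((-35 + 1099)/73984 + 58380*(1/122180)) = -249986 - (1064*(1/73984) + 2919/6109) = -249986 - (133/9248 + 2919/6109) = -249986 - 1*27807409/56496032 = -249986 - 27807409/56496032 = -14123244862961/56496032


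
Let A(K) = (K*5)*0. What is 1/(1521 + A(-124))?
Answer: 1/1521 ≈ 0.00065746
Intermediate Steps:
A(K) = 0 (A(K) = (5*K)*0 = 0)
1/(1521 + A(-124)) = 1/(1521 + 0) = 1/1521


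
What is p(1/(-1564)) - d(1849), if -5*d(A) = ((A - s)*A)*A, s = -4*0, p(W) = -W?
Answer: 9886611808641/7820 ≈ 1.2643e+9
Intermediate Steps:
s = 0
d(A) = -A**3/5 (d(A) = -(A - 1*0)*A*A/5 = -(A + 0)*A*A/5 = -A*A*A/5 = -A**2*A/5 = -A**3/5)
p(1/(-1564)) - d(1849) = -1/(-1564) - (-1)*1849**3/5 = -1*(-1/1564) - (-1)*6321363049/5 = 1/1564 - 1*(-6321363049/5) = 1/1564 + 6321363049/5 = 9886611808641/7820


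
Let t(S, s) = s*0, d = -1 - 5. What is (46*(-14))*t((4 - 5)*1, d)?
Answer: 0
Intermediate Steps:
d = -6
t(S, s) = 0
(46*(-14))*t((4 - 5)*1, d) = (46*(-14))*0 = -644*0 = 0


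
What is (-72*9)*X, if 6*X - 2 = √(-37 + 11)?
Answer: -216 - 108*I*√26 ≈ -216.0 - 550.69*I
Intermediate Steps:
X = ⅓ + I*√26/6 (X = ⅓ + √(-37 + 11)/6 = ⅓ + √(-26)/6 = ⅓ + (I*√26)/6 = ⅓ + I*√26/6 ≈ 0.33333 + 0.84984*I)
(-72*9)*X = (-72*9)*(⅓ + I*√26/6) = -648*(⅓ + I*√26/6) = -216 - 108*I*√26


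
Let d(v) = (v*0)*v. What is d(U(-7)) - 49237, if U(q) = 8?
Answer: -49237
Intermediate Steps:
d(v) = 0 (d(v) = 0*v = 0)
d(U(-7)) - 49237 = 0 - 49237 = -49237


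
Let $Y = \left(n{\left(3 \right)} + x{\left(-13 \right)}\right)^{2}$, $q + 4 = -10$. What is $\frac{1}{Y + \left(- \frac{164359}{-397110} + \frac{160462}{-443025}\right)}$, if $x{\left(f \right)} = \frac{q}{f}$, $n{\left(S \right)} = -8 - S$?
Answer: $\frac{1982140810650}{195278822288863} \approx 0.01015$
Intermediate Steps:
$q = -14$ ($q = -4 - 10 = -14$)
$x{\left(f \right)} = - \frac{14}{f}$
$Y = \frac{16641}{169}$ ($Y = \left(\left(-8 - 3\right) - \frac{14}{-13}\right)^{2} = \left(\left(-8 - 3\right) - - \frac{14}{13}\right)^{2} = \left(-11 + \frac{14}{13}\right)^{2} = \left(- \frac{129}{13}\right)^{2} = \frac{16641}{169} \approx 98.467$)
$\frac{1}{Y + \left(- \frac{164359}{-397110} + \frac{160462}{-443025}\right)} = \frac{1}{\frac{16641}{169} + \left(- \frac{164359}{-397110} + \frac{160462}{-443025}\right)} = \frac{1}{\frac{16641}{169} + \left(\left(-164359\right) \left(- \frac{1}{397110}\right) + 160462 \left(- \frac{1}{443025}\right)\right)} = \frac{1}{\frac{16641}{169} + \left(\frac{164359}{397110} - \frac{160462}{443025}\right)} = \frac{1}{\frac{16641}{169} + \frac{606272077}{11728643850}} = \frac{1}{\frac{195278822288863}{1982140810650}} = \frac{1982140810650}{195278822288863}$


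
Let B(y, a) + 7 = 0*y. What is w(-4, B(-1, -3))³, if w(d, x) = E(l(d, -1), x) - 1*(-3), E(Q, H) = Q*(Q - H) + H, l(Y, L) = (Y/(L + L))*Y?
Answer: 64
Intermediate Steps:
B(y, a) = -7 (B(y, a) = -7 + 0*y = -7 + 0 = -7)
l(Y, L) = Y²/(2*L) (l(Y, L) = (Y/((2*L)))*Y = ((1/(2*L))*Y)*Y = (Y/(2*L))*Y = Y²/(2*L))
E(Q, H) = H + Q*(Q - H)
w(d, x) = 3 + x + d⁴/4 + x*d²/2 (w(d, x) = (x + ((½)*d²/(-1))² - x*(½)*d²/(-1)) - 1*(-3) = (x + ((½)*(-1)*d²)² - x*(½)*(-1)*d²) + 3 = (x + (-d²/2)² - x*(-d²/2)) + 3 = (x + d⁴/4 + x*d²/2) + 3 = 3 + x + d⁴/4 + x*d²/2)
w(-4, B(-1, -3))³ = (3 - 7 + (¼)*(-4)⁴ + (½)*(-7)*(-4)²)³ = (3 - 7 + (¼)*256 + (½)*(-7)*16)³ = (3 - 7 + 64 - 56)³ = 4³ = 64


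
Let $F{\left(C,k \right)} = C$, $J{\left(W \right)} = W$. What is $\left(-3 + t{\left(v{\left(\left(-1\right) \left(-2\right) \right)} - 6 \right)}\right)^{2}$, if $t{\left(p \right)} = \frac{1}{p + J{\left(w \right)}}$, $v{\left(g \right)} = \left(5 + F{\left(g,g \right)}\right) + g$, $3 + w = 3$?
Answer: $\frac{64}{9} \approx 7.1111$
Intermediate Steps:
$w = 0$ ($w = -3 + 3 = 0$)
$v{\left(g \right)} = 5 + 2 g$ ($v{\left(g \right)} = \left(5 + g\right) + g = 5 + 2 g$)
$t{\left(p \right)} = \frac{1}{p}$ ($t{\left(p \right)} = \frac{1}{p + 0} = \frac{1}{p}$)
$\left(-3 + t{\left(v{\left(\left(-1\right) \left(-2\right) \right)} - 6 \right)}\right)^{2} = \left(-3 + \frac{1}{\left(5 + 2 \left(\left(-1\right) \left(-2\right)\right)\right) - 6}\right)^{2} = \left(-3 + \frac{1}{\left(5 + 2 \cdot 2\right) - 6}\right)^{2} = \left(-3 + \frac{1}{\left(5 + 4\right) - 6}\right)^{2} = \left(-3 + \frac{1}{9 - 6}\right)^{2} = \left(-3 + \frac{1}{3}\right)^{2} = \left(- \frac{8}{3}\right)^{2} = \frac{64}{9}$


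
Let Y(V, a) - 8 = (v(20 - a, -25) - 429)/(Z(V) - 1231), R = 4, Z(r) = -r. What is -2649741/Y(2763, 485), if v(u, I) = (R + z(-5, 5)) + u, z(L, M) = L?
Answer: -3527688518/10949 ≈ -3.2219e+5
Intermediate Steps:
v(u, I) = -1 + u (v(u, I) = (4 - 5) + u = -1 + u)
Y(V, a) = 8 + (-410 - a)/(-1231 - V) (Y(V, a) = 8 + ((-1 + (20 - a)) - 429)/(-V - 1231) = 8 + ((19 - a) - 429)/(-1231 - V) = 8 + (-410 - a)/(-1231 - V))
-2649741/Y(2763, 485) = -2649741*(1231 + 2763)/(10258 + 485 + 8*2763) = -2649741*3994/(10258 + 485 + 22104) = -2649741/((1/3994)*32847) = -2649741/32847/3994 = -2649741*3994/32847 = -3527688518/10949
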